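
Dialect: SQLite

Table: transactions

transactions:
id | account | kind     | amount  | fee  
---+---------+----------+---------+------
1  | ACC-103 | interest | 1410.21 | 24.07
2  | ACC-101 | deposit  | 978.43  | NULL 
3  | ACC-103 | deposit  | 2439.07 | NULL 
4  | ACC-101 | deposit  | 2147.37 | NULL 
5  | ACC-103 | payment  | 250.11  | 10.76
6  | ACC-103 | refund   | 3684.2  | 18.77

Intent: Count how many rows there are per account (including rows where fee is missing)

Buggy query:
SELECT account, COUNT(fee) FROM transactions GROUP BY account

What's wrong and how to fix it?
Bug: COUNT(column) counts non-NULL values only; rows with NULL fee aren't counted

Fix: Replace COUNT(fee) with COUNT(*)

Corrected query:
SELECT account, COUNT(*) FROM transactions GROUP BY account

Result:
account | COUNT(*)
--------+---------
ACC-101 | 2       
ACC-103 | 4       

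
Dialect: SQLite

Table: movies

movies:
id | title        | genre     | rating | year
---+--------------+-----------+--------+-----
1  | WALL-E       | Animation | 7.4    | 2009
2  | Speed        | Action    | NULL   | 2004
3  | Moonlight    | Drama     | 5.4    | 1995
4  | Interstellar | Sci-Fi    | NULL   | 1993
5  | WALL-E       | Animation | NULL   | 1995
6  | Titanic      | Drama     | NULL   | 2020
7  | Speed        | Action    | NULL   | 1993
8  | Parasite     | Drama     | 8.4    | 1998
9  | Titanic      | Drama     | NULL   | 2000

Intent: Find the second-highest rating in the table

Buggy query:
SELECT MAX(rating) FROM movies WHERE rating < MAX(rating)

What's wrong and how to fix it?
Bug: MAX(rating) on the right of the comparison is an aggregate-in-WHERE error

Fix: Put the inner MAX in a scalar subquery

Corrected query:
SELECT MAX(rating) FROM movies WHERE rating < (SELECT MAX(rating) FROM movies)

Result:
MAX(rating)
-----------
7.4        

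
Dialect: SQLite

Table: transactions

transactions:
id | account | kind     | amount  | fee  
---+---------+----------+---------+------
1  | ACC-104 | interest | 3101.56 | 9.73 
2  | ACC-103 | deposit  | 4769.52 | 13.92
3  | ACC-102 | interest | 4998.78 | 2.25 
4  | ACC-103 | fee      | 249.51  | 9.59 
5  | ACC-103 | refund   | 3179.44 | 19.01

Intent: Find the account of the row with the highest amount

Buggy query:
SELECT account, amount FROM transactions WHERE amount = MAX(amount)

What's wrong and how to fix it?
Bug: MAX(amount) is an aggregate and cannot be used directly in WHERE

Fix: Wrap MAX in a scalar subquery so WHERE compares against a single value

Corrected query:
SELECT account, amount FROM transactions WHERE amount = (SELECT MAX(amount) FROM transactions)

Result:
account | amount 
--------+--------
ACC-102 | 4998.78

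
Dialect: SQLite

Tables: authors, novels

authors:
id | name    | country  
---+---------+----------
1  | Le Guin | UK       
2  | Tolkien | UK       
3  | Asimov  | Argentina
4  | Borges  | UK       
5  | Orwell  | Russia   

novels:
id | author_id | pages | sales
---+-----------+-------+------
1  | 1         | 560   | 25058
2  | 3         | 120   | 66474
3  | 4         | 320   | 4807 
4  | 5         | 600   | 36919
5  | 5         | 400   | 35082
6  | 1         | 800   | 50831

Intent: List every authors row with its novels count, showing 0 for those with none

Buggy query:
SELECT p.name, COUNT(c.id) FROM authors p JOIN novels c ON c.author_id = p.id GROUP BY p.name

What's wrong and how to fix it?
Bug: INNER JOIN drops authors rows that have no matching novels rows

Fix: Use LEFT JOIN so parents without children still appear (COUNT(c.id) gives 0)

Corrected query:
SELECT p.name, COUNT(c.id) FROM authors p LEFT JOIN novels c ON c.author_id = p.id GROUP BY p.name

Result:
name    | COUNT(c.id)
--------+------------
Asimov  | 1          
Borges  | 1          
Le Guin | 2          
Orwell  | 2          
Tolkien | 0          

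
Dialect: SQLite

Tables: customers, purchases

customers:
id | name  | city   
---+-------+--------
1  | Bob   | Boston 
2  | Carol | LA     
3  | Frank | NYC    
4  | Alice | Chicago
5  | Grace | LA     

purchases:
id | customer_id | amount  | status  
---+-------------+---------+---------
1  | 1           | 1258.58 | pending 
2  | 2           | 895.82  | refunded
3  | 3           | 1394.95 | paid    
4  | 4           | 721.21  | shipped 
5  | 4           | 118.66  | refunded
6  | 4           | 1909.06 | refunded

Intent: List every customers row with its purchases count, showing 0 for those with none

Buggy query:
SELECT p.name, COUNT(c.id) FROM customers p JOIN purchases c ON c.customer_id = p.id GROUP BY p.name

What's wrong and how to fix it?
Bug: INNER JOIN drops customers rows that have no matching purchases rows

Fix: Switch to LEFT JOIN to retain unmatched parent rows

Corrected query:
SELECT p.name, COUNT(c.id) FROM customers p LEFT JOIN purchases c ON c.customer_id = p.id GROUP BY p.name

Result:
name  | COUNT(c.id)
------+------------
Alice | 3          
Bob   | 1          
Carol | 1          
Frank | 1          
Grace | 0          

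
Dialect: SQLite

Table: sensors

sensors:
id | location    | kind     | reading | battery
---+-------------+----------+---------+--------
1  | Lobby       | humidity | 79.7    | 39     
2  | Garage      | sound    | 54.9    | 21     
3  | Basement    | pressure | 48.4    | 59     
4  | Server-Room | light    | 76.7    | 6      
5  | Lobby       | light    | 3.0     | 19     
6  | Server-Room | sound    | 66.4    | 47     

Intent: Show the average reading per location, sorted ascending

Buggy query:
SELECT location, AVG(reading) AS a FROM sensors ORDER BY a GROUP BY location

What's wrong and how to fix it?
Bug: GROUP BY must precede ORDER BY

Fix: Reorder: SELECT … FROM … GROUP BY … ORDER BY …

Corrected query:
SELECT location, AVG(reading) AS a FROM sensors GROUP BY location ORDER BY a

Result:
location    | a    
------------+------
Lobby       | 41.35
Basement    | 48.4 
Garage      | 54.9 
Server-Room | 71.55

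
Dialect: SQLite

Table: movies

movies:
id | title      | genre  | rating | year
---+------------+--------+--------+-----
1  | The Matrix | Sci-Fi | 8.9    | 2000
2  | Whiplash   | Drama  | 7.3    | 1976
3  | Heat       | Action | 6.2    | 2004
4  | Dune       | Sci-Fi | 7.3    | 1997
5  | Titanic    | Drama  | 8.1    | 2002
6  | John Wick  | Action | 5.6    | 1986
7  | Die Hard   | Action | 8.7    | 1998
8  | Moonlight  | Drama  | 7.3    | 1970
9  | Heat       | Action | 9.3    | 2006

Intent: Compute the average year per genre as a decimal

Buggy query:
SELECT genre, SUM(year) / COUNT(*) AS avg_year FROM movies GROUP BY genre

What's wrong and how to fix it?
Bug: SUM(year) and COUNT(*) are both integers; the division truncates the fractional part

Fix: Cast one side to REAL so the division keeps the fractional part

Corrected query:
SELECT genre, SUM(year) * 1.0 / COUNT(*) AS avg_year FROM movies GROUP BY genre

Result:
genre  | avg_year   
-------+------------
Action | 1998.5     
Drama  | 1982.666667
Sci-Fi | 1998.5     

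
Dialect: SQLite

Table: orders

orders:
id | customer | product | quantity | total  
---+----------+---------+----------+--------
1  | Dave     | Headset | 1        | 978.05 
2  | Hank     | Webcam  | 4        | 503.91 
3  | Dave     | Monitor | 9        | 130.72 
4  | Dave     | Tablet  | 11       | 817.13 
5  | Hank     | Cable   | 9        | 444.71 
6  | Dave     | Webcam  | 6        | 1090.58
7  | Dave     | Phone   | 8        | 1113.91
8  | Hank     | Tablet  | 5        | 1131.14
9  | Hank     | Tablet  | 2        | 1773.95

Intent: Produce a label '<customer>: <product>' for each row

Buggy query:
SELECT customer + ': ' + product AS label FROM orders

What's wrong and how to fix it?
Bug: '+' is numeric addition; on text columns SQLite converts them to 0 instead of concatenating

Fix: Use the || operator for string concatenation

Corrected query:
SELECT customer || ': ' || product AS label FROM orders

Result:
label        
-------------
Dave: Headset
Hank: Webcam 
Dave: Monitor
Dave: Tablet 
Hank: Cable  
Dave: Webcam 
Dave: Phone  
Hank: Tablet 
Hank: Tablet 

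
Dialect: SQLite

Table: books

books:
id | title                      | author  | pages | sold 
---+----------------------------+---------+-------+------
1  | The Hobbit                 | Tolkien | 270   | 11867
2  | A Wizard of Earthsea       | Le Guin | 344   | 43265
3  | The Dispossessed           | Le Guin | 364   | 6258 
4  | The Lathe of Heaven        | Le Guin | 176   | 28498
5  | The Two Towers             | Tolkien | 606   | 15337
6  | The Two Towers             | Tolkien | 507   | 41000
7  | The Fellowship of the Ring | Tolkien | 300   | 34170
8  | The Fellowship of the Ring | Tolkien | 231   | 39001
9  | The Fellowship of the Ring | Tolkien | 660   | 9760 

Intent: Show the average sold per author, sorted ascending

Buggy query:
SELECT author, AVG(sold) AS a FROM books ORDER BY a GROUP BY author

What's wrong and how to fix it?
Bug: GROUP BY must precede ORDER BY

Fix: Reorder: SELECT … FROM … GROUP BY … ORDER BY …

Corrected query:
SELECT author, AVG(sold) AS a FROM books GROUP BY author ORDER BY a

Result:
author  | a           
--------+-------------
Tolkien | 25189.166667
Le Guin | 26007       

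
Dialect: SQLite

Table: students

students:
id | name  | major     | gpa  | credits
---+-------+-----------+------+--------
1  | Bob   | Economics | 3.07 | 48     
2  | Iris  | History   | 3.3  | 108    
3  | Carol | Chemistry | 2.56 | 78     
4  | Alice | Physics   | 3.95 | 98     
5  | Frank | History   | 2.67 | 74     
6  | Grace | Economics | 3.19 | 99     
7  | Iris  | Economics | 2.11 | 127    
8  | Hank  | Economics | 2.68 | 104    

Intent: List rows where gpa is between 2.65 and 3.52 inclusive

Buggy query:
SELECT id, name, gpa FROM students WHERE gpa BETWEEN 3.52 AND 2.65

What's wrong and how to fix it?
Bug: BETWEEN expects the lower bound first; with 3.52 AND 2.65 the range is empty

Fix: Swap the bounds so the smaller value comes first

Corrected query:
SELECT id, name, gpa FROM students WHERE gpa BETWEEN 2.65 AND 3.52

Result:
id | name  | gpa 
---+-------+-----
1  | Bob   | 3.07
2  | Iris  | 3.3 
5  | Frank | 2.67
6  | Grace | 3.19
8  | Hank  | 2.68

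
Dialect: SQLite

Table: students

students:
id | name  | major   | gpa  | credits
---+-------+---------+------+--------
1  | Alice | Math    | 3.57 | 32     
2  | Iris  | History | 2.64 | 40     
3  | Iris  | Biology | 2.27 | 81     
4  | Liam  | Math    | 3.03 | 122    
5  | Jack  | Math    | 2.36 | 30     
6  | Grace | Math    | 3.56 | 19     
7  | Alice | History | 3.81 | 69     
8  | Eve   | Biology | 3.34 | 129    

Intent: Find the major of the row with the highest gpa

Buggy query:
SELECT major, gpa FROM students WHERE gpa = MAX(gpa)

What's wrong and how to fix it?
Bug: MAX(gpa) is an aggregate and cannot be used directly in WHERE

Fix: Wrap MAX in a scalar subquery so WHERE compares against a single value

Corrected query:
SELECT major, gpa FROM students WHERE gpa = (SELECT MAX(gpa) FROM students)

Result:
major   | gpa 
--------+-----
History | 3.81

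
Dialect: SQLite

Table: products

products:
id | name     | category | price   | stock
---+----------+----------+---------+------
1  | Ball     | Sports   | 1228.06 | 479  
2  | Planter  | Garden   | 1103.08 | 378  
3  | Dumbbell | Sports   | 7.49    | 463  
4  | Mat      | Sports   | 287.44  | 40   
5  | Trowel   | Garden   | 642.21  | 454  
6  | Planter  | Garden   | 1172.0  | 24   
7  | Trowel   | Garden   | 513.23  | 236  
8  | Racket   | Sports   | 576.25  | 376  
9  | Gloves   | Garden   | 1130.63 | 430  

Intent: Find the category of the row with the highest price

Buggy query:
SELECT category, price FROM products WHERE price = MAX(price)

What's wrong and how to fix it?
Bug: WHERE is evaluated per row; an aggregate over the whole table isn't defined there

Fix: Wrap MAX in a scalar subquery so WHERE compares against a single value

Corrected query:
SELECT category, price FROM products WHERE price = (SELECT MAX(price) FROM products)

Result:
category | price  
---------+--------
Sports   | 1228.06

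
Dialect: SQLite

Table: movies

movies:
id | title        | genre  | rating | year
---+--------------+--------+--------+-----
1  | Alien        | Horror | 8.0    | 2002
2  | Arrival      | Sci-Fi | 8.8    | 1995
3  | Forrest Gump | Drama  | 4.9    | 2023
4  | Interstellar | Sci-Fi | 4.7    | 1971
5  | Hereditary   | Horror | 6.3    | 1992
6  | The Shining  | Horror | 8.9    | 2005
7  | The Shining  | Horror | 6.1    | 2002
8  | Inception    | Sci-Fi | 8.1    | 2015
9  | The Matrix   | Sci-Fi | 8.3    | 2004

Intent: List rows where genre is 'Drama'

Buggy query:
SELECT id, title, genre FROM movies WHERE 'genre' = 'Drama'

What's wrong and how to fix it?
Bug: 'genre' in single quotes is a string literal, not the column; the comparison is literal-vs-literal and never true

Fix: Reference the column as genre without single quotes

Corrected query:
SELECT id, title, genre FROM movies WHERE genre = 'Drama'

Result:
id | title        | genre
---+--------------+------
3  | Forrest Gump | Drama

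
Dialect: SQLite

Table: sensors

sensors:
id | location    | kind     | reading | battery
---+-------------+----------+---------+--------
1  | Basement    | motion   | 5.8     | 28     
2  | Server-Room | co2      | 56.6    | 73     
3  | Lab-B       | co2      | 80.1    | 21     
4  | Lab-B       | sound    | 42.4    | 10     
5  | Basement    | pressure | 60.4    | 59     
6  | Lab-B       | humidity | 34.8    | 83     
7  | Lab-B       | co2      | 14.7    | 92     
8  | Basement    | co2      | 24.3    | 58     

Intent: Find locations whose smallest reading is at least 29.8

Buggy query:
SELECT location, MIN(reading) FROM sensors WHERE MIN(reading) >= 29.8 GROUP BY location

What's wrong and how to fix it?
Bug: Aggregates like MIN are computed per group after WHERE runs

Fix: Replace WHERE with HAVING after the GROUP BY

Corrected query:
SELECT location, MIN(reading) FROM sensors GROUP BY location HAVING MIN(reading) >= 29.8

Result:
location    | MIN(reading)
------------+-------------
Server-Room | 56.6        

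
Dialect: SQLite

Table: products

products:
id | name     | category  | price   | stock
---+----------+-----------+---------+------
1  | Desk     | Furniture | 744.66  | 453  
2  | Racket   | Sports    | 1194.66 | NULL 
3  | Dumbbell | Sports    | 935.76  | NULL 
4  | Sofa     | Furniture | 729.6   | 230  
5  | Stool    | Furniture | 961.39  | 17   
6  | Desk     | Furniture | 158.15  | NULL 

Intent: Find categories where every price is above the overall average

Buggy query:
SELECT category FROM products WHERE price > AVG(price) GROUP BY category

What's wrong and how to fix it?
Bug: WHERE evaluates per row before aggregation, so AVG() is unavailable

Fix: Use a subquery for AVG and a HAVING MIN(...) filter so the condition holds for every row in the group

Corrected query:
SELECT category FROM products GROUP BY category HAVING MIN(price) > (SELECT AVG(price) FROM products)

Result:
category
--------
Sports  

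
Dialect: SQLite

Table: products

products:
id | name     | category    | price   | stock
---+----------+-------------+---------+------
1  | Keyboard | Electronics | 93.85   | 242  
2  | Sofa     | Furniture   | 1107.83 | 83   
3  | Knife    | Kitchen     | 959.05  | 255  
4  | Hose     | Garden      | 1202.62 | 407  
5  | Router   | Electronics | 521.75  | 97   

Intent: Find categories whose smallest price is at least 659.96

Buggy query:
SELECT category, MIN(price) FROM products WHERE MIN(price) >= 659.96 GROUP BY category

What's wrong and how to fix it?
Bug: Aggregates like MIN are computed per group after WHERE runs

Fix: Replace WHERE with HAVING after the GROUP BY

Corrected query:
SELECT category, MIN(price) FROM products GROUP BY category HAVING MIN(price) >= 659.96

Result:
category  | MIN(price)
----------+-----------
Furniture | 1107.83   
Garden    | 1202.62   
Kitchen   | 959.05    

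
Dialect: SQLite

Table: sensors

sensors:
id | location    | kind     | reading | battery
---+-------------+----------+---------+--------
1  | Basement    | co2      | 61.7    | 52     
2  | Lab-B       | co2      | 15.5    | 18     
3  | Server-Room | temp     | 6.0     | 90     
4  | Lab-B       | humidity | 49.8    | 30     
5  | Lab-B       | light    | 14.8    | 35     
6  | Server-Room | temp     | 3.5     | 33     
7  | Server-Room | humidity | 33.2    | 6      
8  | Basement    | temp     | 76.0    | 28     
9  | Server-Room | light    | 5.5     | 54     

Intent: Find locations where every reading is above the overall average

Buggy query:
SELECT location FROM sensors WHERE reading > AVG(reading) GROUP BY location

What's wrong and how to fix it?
Bug: AVG() is an aggregate; it can't sit directly in WHERE

Fix: Compute the overall average in a scalar subquery and compare each group's MIN against it in HAVING

Corrected query:
SELECT location FROM sensors GROUP BY location HAVING MIN(reading) > (SELECT AVG(reading) FROM sensors)

Result:
location
--------
Basement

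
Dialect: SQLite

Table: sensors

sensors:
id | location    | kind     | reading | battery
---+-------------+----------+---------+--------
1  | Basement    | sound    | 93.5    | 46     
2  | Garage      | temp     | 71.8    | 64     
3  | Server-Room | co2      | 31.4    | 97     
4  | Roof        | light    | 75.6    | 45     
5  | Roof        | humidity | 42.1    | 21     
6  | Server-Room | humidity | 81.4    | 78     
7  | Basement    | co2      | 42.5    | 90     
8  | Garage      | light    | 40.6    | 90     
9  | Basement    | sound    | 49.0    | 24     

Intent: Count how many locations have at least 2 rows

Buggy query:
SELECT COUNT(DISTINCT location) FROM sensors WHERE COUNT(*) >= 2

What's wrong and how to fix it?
Bug: COUNT(*) cannot appear in WHERE; the per-group count doesn't exist yet

Fix: Group first with HAVING COUNT(*) >= 2, then COUNT the resulting groups

Corrected query:
SELECT COUNT(*) FROM (SELECT location FROM sensors GROUP BY location HAVING COUNT(*) >= 2)

Result:
COUNT(*)
--------
4       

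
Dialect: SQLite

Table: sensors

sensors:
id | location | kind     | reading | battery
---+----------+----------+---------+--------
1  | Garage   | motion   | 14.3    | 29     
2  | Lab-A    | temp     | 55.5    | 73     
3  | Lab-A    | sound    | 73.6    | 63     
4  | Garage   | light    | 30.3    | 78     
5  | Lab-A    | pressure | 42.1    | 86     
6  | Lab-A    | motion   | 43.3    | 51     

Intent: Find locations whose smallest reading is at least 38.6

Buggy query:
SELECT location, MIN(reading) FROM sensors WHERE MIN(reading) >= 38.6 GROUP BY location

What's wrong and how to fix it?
Bug: MIN() in WHERE is a misuse of aggregate

Fix: Replace WHERE with HAVING after the GROUP BY

Corrected query:
SELECT location, MIN(reading) FROM sensors GROUP BY location HAVING MIN(reading) >= 38.6

Result:
location | MIN(reading)
---------+-------------
Lab-A    | 42.1        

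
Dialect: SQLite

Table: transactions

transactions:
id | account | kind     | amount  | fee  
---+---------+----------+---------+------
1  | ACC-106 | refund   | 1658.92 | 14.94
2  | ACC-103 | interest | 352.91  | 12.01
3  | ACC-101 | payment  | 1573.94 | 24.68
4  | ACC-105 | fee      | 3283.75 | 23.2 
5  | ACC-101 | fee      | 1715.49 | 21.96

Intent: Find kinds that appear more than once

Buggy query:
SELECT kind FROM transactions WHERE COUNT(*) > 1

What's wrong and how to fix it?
Bug: WHERE can't reference COUNT(*); aggregates are computed after WHERE

Fix: GROUP BY kind, then filter groups with HAVING COUNT(*) > 1

Corrected query:
SELECT kind FROM transactions GROUP BY kind HAVING COUNT(*) > 1

Result:
kind
----
fee 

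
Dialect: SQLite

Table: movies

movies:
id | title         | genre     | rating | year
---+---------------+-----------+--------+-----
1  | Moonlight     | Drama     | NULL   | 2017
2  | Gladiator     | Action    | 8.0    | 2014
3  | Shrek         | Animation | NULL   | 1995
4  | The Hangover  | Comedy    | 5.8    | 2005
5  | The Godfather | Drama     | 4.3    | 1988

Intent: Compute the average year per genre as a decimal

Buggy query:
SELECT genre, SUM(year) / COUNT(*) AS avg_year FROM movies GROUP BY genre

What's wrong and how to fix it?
Bug: Both operands are integers, so '/' performs integer division and truncates

Fix: Cast one side to REAL so the division keeps the fractional part

Corrected query:
SELECT genre, SUM(year) * 1.0 / COUNT(*) AS avg_year FROM movies GROUP BY genre

Result:
genre     | avg_year
----------+---------
Action    | 2014    
Animation | 1995    
Comedy    | 2005    
Drama     | 2002.5  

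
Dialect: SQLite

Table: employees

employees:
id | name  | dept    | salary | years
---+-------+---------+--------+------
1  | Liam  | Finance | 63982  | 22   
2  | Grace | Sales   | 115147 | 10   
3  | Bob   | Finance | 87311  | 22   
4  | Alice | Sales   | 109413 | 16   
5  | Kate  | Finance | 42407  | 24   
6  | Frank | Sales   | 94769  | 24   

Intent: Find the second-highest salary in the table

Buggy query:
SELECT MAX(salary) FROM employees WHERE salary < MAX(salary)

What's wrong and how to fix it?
Bug: MAX(salary) on the right of the comparison is an aggregate-in-WHERE error

Fix: Compute the overall MAX in a subquery, then take MAX of rows below it

Corrected query:
SELECT MAX(salary) FROM employees WHERE salary < (SELECT MAX(salary) FROM employees)

Result:
MAX(salary)
-----------
109413     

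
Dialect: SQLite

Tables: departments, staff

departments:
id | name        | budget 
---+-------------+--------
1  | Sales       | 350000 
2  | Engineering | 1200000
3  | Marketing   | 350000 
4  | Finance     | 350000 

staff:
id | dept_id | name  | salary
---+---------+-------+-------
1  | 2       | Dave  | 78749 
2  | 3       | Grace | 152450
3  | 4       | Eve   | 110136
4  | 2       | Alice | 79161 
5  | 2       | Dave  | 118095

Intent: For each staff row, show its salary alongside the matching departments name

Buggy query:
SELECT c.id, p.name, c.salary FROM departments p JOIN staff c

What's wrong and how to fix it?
Bug: Missing join condition: each staff row is matched to all departments rows instead of just its own

Fix: Add ON c.dept_id = p.id to the JOIN

Corrected query:
SELECT c.id, p.name, c.salary FROM departments p JOIN staff c ON c.dept_id = p.id

Result:
id | name        | salary
---+-------------+-------
1  | Engineering | 78749 
2  | Marketing   | 152450
3  | Finance     | 110136
4  | Engineering | 79161 
5  | Engineering | 118095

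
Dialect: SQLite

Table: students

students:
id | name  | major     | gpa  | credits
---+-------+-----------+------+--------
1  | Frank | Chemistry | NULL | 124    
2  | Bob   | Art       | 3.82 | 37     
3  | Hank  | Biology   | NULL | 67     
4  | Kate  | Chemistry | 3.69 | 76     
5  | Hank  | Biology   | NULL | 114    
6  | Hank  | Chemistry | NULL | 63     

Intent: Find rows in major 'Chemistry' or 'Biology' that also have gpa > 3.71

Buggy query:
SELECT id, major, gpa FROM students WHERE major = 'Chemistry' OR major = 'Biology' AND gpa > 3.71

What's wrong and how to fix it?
Bug: AND binds tighter than OR, so this parses as major = 'Chemistry' OR (major = 'Biology' AND gpa > 3.71)

Fix: Group the OR with parentheses (or use IN), then AND the threshold

Corrected query:
SELECT id, major, gpa FROM students WHERE (major = 'Chemistry' OR major = 'Biology') AND gpa > 3.71

Result:
(no rows)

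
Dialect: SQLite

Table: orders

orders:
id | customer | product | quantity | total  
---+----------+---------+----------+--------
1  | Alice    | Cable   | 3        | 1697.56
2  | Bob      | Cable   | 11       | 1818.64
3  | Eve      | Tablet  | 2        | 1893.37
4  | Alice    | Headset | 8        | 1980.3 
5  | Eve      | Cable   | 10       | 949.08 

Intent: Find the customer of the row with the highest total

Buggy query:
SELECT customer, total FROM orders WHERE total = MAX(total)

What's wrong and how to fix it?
Bug: WHERE is evaluated per row; an aggregate over the whole table isn't defined there

Fix: Wrap MAX in a scalar subquery so WHERE compares against a single value

Corrected query:
SELECT customer, total FROM orders WHERE total = (SELECT MAX(total) FROM orders)

Result:
customer | total 
---------+-------
Alice    | 1980.3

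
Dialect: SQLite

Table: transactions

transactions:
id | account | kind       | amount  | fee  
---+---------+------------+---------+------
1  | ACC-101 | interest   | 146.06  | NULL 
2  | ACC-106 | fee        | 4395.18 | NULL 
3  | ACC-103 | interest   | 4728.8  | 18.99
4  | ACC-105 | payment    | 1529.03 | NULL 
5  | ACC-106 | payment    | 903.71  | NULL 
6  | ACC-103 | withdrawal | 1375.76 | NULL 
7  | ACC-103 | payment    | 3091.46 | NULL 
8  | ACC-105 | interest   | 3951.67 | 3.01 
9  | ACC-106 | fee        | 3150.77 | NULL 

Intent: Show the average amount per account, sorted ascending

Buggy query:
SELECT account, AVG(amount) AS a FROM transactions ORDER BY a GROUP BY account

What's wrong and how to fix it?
Bug: ORDER BY appears before GROUP BY; SQL clause order requires GROUP BY first

Fix: Move ORDER BY to the end, after GROUP BY

Corrected query:
SELECT account, AVG(amount) AS a FROM transactions GROUP BY account ORDER BY a

Result:
account | a          
--------+------------
ACC-101 | 146.06     
ACC-105 | 2740.35    
ACC-106 | 2816.553333
ACC-103 | 3065.34    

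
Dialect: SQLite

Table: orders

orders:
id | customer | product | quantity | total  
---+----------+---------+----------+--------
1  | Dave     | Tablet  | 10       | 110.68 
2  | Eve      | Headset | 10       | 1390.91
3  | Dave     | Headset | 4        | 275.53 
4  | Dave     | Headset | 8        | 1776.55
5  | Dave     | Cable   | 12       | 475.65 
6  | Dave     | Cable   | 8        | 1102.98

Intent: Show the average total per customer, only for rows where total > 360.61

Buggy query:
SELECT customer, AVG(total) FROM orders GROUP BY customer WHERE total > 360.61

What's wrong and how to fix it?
Bug: WHERE cannot follow GROUP BY

Fix: Place WHERE between FROM and GROUP BY

Corrected query:
SELECT customer, AVG(total) FROM orders WHERE total > 360.61 GROUP BY customer

Result:
customer | AVG(total) 
---------+------------
Dave     | 1118.393333
Eve      | 1390.91    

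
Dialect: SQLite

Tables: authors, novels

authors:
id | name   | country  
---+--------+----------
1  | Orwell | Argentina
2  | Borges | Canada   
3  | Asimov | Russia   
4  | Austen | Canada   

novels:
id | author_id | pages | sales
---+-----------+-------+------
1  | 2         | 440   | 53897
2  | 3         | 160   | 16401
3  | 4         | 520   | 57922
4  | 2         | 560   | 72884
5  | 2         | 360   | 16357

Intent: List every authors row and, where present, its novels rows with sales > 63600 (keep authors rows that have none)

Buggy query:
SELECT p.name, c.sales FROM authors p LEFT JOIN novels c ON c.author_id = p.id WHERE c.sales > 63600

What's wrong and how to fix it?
Bug: Filtering c.sales in WHERE discards the NULL rows produced by LEFT JOIN, turning it into an inner join

Fix: Put 'c.sales > 63600' in the JOIN's ON clause instead of WHERE

Corrected query:
SELECT p.name, c.sales FROM authors p LEFT JOIN novels c ON c.author_id = p.id AND c.sales > 63600

Result:
name   | sales
-------+------
Orwell | NULL 
Borges | 72884
Asimov | NULL 
Austen | NULL 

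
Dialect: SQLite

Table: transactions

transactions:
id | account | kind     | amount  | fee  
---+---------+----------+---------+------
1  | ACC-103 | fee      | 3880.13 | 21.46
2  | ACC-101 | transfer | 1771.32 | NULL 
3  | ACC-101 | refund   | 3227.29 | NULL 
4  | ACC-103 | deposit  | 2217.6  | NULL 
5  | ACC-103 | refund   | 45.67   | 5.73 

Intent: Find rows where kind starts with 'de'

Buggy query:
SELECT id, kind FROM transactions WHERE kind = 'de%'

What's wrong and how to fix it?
Bug: '=' compares the literal string including the % character; pattern matching needs LIKE

Fix: Use LIKE for wildcard pattern matching

Corrected query:
SELECT id, kind FROM transactions WHERE kind LIKE 'de%'

Result:
id | kind   
---+--------
4  | deposit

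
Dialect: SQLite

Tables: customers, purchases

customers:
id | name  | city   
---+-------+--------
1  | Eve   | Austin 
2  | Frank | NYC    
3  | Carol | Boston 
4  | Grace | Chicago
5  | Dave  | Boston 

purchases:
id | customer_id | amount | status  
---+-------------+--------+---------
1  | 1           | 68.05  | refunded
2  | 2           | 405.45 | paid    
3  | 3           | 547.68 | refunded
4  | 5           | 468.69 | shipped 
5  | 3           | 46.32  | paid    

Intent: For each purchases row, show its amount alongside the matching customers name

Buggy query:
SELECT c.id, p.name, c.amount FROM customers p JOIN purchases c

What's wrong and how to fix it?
Bug: Missing join condition: each purchases row is matched to all customers rows instead of just its own

Fix: Specify the join condition linking the foreign key to the parent id

Corrected query:
SELECT c.id, p.name, c.amount FROM customers p JOIN purchases c ON c.customer_id = p.id

Result:
id | name  | amount
---+-------+-------
1  | Eve   | 68.05 
2  | Frank | 405.45
3  | Carol | 547.68
4  | Dave  | 468.69
5  | Carol | 46.32 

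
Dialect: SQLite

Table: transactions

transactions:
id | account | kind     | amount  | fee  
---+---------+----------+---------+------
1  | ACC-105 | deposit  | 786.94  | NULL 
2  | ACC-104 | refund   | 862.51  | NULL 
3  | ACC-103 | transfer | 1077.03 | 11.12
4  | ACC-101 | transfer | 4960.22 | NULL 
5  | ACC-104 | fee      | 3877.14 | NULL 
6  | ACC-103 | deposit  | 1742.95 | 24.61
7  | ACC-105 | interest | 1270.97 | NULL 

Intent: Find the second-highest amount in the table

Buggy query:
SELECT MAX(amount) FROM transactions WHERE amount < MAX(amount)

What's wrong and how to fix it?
Bug: The inner MAX is an aggregate inside WHERE, which is not allowed

Fix: Compute the overall MAX in a subquery, then take MAX of rows below it

Corrected query:
SELECT MAX(amount) FROM transactions WHERE amount < (SELECT MAX(amount) FROM transactions)

Result:
MAX(amount)
-----------
3877.14    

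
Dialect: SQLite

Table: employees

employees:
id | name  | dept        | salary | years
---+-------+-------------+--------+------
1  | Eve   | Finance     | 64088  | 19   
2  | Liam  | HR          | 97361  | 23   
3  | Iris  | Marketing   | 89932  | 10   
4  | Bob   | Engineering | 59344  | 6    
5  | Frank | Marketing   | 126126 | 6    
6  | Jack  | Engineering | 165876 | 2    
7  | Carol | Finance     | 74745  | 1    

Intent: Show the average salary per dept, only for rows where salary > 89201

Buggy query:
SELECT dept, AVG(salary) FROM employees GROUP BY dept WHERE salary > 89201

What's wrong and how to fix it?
Bug: Row-level WHERE must come before GROUP BY in the clause order

Fix: Place WHERE between FROM and GROUP BY

Corrected query:
SELECT dept, AVG(salary) FROM employees WHERE salary > 89201 GROUP BY dept

Result:
dept        | AVG(salary)
------------+------------
Engineering | 165876     
HR          | 97361      
Marketing   | 108029     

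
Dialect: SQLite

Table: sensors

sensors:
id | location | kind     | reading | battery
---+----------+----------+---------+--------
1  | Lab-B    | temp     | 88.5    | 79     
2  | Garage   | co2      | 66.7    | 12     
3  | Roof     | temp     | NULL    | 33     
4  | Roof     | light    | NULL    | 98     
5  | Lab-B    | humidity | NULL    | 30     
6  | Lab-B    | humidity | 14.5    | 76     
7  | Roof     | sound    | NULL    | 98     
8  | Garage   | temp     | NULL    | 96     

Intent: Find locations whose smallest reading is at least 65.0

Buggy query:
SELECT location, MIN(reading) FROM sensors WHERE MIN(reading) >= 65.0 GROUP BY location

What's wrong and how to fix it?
Bug: MIN() in WHERE is a misuse of aggregate

Fix: Use HAVING for the per-group MIN condition

Corrected query:
SELECT location, MIN(reading) FROM sensors GROUP BY location HAVING MIN(reading) >= 65.0

Result:
location | MIN(reading)
---------+-------------
Garage   | 66.7        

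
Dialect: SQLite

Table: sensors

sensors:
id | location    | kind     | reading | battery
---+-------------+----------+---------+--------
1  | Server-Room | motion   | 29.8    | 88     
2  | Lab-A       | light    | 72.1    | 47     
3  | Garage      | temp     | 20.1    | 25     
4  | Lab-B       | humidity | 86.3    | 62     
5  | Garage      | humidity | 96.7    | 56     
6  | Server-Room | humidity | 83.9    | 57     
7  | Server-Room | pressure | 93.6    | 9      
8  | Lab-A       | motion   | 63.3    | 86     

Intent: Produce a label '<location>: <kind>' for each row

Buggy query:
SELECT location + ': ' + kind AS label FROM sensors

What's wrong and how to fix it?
Bug: SQLite uses || for string concatenation; + coerces text to numbers (yielding 0)

Fix: Replace + with || to concatenate text

Corrected query:
SELECT location || ': ' || kind AS label FROM sensors

Result:
label                
---------------------
Server-Room: motion  
Lab-A: light         
Garage: temp         
Lab-B: humidity      
Garage: humidity     
Server-Room: humidity
Server-Room: pressure
Lab-A: motion        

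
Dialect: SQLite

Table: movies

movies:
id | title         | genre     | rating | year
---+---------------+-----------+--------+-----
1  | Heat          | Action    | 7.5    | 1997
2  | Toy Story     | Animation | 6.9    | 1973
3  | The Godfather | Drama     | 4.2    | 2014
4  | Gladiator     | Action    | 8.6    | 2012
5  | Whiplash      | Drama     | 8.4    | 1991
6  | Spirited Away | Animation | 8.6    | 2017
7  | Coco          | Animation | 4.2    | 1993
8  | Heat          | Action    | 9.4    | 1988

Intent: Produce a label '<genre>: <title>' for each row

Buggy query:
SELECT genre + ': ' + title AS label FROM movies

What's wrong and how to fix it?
Bug: SQLite uses || for string concatenation; + coerces text to numbers (yielding 0)

Fix: Use the || operator for string concatenation

Corrected query:
SELECT genre || ': ' || title AS label FROM movies

Result:
label                   
------------------------
Action: Heat            
Animation: Toy Story    
Drama: The Godfather    
Action: Gladiator       
Drama: Whiplash         
Animation: Spirited Away
Animation: Coco         
Action: Heat            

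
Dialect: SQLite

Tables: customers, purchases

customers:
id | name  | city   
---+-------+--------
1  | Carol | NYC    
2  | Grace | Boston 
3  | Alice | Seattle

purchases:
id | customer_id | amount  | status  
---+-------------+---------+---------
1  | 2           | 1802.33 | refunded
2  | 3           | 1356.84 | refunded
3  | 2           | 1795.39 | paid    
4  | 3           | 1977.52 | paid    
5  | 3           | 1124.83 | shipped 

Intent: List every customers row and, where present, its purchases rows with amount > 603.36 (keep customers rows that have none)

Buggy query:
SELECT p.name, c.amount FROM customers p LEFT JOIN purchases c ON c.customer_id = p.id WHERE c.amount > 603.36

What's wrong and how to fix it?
Bug: A WHERE condition on the right-hand table after LEFT JOIN drops unmatched parents

Fix: Put 'c.amount > 603.36' in the JOIN's ON clause instead of WHERE

Corrected query:
SELECT p.name, c.amount FROM customers p LEFT JOIN purchases c ON c.customer_id = p.id AND c.amount > 603.36

Result:
name  | amount 
------+--------
Carol | NULL   
Grace | 1795.39
Grace | 1802.33
Alice | 1124.83
Alice | 1356.84
Alice | 1977.52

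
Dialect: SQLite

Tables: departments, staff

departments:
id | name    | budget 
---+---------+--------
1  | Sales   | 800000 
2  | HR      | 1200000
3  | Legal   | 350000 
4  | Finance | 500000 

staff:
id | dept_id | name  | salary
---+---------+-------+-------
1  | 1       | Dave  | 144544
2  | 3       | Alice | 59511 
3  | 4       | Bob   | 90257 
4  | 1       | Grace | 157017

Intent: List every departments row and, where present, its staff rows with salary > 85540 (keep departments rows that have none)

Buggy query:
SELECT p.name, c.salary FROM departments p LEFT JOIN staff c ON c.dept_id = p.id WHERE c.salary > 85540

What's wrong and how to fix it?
Bug: A WHERE condition on the right-hand table after LEFT JOIN drops unmatched parents

Fix: Put 'c.salary > 85540' in the JOIN's ON clause instead of WHERE

Corrected query:
SELECT p.name, c.salary FROM departments p LEFT JOIN staff c ON c.dept_id = p.id AND c.salary > 85540

Result:
name    | salary
--------+-------
Sales   | 144544
Sales   | 157017
HR      | NULL  
Legal   | NULL  
Finance | 90257 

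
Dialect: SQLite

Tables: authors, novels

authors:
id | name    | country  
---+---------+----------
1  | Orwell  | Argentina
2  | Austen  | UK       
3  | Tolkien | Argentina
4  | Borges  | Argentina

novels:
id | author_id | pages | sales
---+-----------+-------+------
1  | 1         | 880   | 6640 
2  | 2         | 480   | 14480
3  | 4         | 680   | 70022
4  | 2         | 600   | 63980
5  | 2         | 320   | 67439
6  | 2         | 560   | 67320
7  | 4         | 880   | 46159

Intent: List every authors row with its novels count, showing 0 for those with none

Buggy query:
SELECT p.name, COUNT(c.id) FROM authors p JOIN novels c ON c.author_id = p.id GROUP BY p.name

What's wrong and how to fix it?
Bug: An inner join excludes parents with zero children

Fix: Use LEFT JOIN so parents without children still appear (COUNT(c.id) gives 0)

Corrected query:
SELECT p.name, COUNT(c.id) FROM authors p LEFT JOIN novels c ON c.author_id = p.id GROUP BY p.name

Result:
name    | COUNT(c.id)
--------+------------
Austen  | 4          
Borges  | 2          
Orwell  | 1          
Tolkien | 0          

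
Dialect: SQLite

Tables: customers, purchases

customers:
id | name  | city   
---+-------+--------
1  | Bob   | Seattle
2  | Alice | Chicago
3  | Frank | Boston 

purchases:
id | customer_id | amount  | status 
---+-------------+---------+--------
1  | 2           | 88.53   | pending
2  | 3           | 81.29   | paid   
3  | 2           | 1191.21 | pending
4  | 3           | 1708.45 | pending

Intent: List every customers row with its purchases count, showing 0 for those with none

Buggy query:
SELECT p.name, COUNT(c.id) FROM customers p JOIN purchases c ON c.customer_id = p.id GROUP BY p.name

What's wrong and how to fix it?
Bug: INNER JOIN drops customers rows that have no matching purchases rows

Fix: Use LEFT JOIN so parents without children still appear (COUNT(c.id) gives 0)

Corrected query:
SELECT p.name, COUNT(c.id) FROM customers p LEFT JOIN purchases c ON c.customer_id = p.id GROUP BY p.name

Result:
name  | COUNT(c.id)
------+------------
Alice | 2          
Bob   | 0          
Frank | 2          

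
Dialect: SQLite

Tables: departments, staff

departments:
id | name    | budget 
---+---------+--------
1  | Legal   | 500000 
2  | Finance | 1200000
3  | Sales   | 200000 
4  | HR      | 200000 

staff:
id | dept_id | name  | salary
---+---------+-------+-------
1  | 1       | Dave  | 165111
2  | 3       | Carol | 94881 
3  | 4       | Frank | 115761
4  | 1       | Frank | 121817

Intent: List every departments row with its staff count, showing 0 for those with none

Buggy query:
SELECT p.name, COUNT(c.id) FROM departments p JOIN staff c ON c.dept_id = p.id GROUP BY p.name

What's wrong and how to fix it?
Bug: An inner join excludes parents with zero children

Fix: Use LEFT JOIN so parents without children still appear (COUNT(c.id) gives 0)

Corrected query:
SELECT p.name, COUNT(c.id) FROM departments p LEFT JOIN staff c ON c.dept_id = p.id GROUP BY p.name

Result:
name    | COUNT(c.id)
--------+------------
Finance | 0          
HR      | 1          
Legal   | 2          
Sales   | 1          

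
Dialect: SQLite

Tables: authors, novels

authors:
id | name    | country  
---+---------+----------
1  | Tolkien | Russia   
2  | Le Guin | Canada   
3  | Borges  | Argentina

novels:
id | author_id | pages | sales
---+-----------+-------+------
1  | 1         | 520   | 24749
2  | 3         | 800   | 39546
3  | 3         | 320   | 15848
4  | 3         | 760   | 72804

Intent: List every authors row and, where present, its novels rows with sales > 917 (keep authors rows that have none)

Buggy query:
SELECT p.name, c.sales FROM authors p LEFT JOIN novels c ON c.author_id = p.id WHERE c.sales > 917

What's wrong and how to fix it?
Bug: Filtering c.sales in WHERE discards the NULL rows produced by LEFT JOIN, turning it into an inner join

Fix: Move the right-table condition into the ON clause so unmatched parents are kept

Corrected query:
SELECT p.name, c.sales FROM authors p LEFT JOIN novels c ON c.author_id = p.id AND c.sales > 917

Result:
name    | sales
--------+------
Tolkien | 24749
Le Guin | NULL 
Borges  | 15848
Borges  | 39546
Borges  | 72804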